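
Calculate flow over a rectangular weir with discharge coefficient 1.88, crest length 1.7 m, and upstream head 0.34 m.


Q = C * L * H^(3/2) = 1.88 * 1.7 * 0.34^1.5 = 1.88 * 1.7 * 0.198252

0.6336 m^3/s


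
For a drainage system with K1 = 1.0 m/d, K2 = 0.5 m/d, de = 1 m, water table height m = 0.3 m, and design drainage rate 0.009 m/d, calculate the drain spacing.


S^2 = 8*K2*de*m/q + 4*K1*m^2/q
S^2 = 8*0.5*1*0.3/0.009 + 4*1.0*0.3^2/0.009
S = sqrt(173.3333)

13.1656 m


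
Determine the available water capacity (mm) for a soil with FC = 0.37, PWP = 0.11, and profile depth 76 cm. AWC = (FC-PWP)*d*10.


AWC = (FC - PWP) * d * 10
AWC = (0.37 - 0.11) * 76 * 10
AWC = 0.2600 * 76 * 10

197.6000 mm


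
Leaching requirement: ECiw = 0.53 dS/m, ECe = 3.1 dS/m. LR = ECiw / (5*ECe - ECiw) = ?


LR = ECiw / (5*ECe - ECiw)
LR = 0.53 / (5*3.1 - 0.53)
LR = 0.53 / 14.9700

0.0354


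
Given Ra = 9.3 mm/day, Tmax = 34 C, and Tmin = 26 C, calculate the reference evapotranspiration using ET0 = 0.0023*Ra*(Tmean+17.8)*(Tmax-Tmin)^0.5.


Tmean = (Tmax + Tmin)/2 = (34 + 26)/2 = 30.0
ET0 = 0.0023 * 9.3 * (30.0 + 17.8) * sqrt(34 - 26)
ET0 = 0.0023 * 9.3 * 47.8 * 2.828427

2.8919 mm/day


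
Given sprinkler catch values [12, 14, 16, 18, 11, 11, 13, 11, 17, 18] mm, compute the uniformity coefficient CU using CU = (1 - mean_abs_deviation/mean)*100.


mean = 14.100000 mm
MAD = 2.520000 mm
CU = (1 - 2.520000/14.100000)*100

82.1277 %


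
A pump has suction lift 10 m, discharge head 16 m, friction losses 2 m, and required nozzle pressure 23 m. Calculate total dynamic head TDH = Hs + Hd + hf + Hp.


TDH = Hs + Hd + hf + Hp = 10 + 16 + 2 + 23 = 51

51 m


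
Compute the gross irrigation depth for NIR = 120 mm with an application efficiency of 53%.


Ea = 53% = 0.53
GID = NIR / Ea = 120 / 0.53 = 226.4151 mm

226.4151 mm


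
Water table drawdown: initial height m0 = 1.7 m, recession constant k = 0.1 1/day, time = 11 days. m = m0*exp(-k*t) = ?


m = m0 * exp(-k*t)
m = 1.7 * exp(-0.1 * 11)
m = 1.7 * exp(-1.1000)

0.5659 m


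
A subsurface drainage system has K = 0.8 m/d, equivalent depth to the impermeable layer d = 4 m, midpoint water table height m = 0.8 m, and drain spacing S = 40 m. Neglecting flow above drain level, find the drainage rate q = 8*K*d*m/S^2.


q = 8*K*d*m/S^2
q = 8*0.8*4*0.8/40^2
q = 20.4800 / 1600

0.0128 m/d


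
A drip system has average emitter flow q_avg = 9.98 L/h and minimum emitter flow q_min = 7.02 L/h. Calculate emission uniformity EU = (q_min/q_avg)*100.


EU = (q_min/q_avg)*100 = (7.02/9.98)*100 = 70.3407%

70.3407 %


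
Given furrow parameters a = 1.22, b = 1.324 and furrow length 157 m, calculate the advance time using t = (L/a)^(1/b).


t = (L/a)^(1/b)
t = (157/1.22)^(1/1.324)
t = 128.688525^(1/1.324)

39.2020 min


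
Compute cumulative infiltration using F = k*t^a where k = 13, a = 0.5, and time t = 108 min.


F = k * t^a = 13 * 108^0.5
F = 13 * 10.392305

135.1000 mm


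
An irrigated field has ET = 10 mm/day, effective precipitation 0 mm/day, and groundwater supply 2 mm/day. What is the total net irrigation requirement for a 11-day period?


Daily deficit = ET - Pe - GW = 10 - 0 - 2 = 8 mm/day
NIR = 8 * 11 = 88 mm

88.0000 mm


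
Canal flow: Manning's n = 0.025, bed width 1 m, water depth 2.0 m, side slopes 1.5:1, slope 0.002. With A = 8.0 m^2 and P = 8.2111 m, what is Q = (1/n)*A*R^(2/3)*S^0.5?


R = A/P = 8.0/8.2111 = 0.974291
Q = (1/0.025) * 8.0 * 0.974291^(2/3) * 0.002^0.5

14.0645 m^3/s


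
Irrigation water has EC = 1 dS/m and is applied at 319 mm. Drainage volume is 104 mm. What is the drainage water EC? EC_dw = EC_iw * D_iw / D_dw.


EC_dw = EC_iw * D_iw / D_dw
EC_dw = 1 * 319 / 104
EC_dw = 319 / 104

3.0673 dS/m


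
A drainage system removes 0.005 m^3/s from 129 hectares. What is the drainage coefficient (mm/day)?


DC = Q * 86400 / (A * 10000) * 1000
DC = 0.005 * 86400 / (129 * 10000) * 1000
DC = 432000.0000 / 1290000

0.3349 mm/day


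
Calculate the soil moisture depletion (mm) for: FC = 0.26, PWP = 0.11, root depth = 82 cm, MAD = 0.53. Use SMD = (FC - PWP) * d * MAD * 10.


SMD = (FC - PWP) * d * MAD * 10
SMD = (0.26 - 0.11) * 82 * 0.53 * 10
SMD = 0.1500 * 82 * 0.53 * 10

65.1900 mm


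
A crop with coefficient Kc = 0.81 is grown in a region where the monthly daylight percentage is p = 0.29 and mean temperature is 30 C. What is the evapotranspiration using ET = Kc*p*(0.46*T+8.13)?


ET = Kc * p * (0.46*T + 8.13)
ET = 0.81 * 0.29 * (0.46*30 + 8.13)
ET = 0.81 * 0.29 * 21.9300

5.1514 mm/day


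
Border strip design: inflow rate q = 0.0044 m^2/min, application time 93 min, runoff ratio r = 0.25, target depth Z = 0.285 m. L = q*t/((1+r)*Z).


L = q*t/((1+r)*Z)
L = 0.0044*93/((1+0.25)*0.285)
L = 0.4092/0.35625

1.1486 m


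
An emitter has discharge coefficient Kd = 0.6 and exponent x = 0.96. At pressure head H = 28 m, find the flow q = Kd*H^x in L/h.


q = Kd * H^x = 0.6 * 28^0.96 = 0.6 * 24.505959

14.7036 L/h


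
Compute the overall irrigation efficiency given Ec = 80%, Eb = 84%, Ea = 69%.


Ec = 0.8, Eb = 0.84, Ea = 0.69
E = 0.8 * 0.84 * 0.69 * 100 = 46.3680%

46.3680 %


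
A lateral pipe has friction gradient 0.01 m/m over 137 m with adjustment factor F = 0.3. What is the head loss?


hf = J * L * F = 0.01 * 137 * 0.3 = 0.4110 m

0.4110 m


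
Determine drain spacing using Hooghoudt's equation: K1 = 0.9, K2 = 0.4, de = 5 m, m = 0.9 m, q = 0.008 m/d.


S^2 = 8*K2*de*m/q + 4*K1*m^2/q
S^2 = 8*0.4*5*0.9/0.008 + 4*0.9*0.9^2/0.008
S = sqrt(2164.5000)

46.5242 m


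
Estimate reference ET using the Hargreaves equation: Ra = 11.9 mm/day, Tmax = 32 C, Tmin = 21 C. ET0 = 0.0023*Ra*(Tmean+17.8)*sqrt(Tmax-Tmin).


Tmean = (Tmax + Tmin)/2 = (32 + 21)/2 = 26.5
ET0 = 0.0023 * 11.9 * (26.5 + 17.8) * sqrt(32 - 21)
ET0 = 0.0023 * 11.9 * 44.3 * 3.316625

4.0214 mm/day


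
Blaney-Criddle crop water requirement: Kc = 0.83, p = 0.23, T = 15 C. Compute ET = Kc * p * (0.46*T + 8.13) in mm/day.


ET = Kc * p * (0.46*T + 8.13)
ET = 0.83 * 0.23 * (0.46*15 + 8.13)
ET = 0.83 * 0.23 * 15.0300

2.8692 mm/day


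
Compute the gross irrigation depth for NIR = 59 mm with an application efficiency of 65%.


Ea = 65% = 0.65
GID = NIR / Ea = 59 / 0.65 = 90.7692 mm

90.7692 mm


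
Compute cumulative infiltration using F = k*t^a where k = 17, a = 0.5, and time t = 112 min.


F = k * t^a = 17 * 112^0.5
F = 17 * 10.583005

179.9111 mm


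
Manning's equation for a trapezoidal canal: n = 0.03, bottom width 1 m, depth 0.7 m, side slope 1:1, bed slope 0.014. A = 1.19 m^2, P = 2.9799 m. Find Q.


R = A/P = 1.19/2.9799 = 0.399342
Q = (1/0.03) * 1.19 * 0.399342^(2/3) * 0.014^0.5

2.5452 m^3/s


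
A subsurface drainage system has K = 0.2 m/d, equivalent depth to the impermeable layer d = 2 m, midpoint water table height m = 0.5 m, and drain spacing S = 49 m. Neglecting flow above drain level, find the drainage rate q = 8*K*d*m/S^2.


q = 8*K*d*m/S^2
q = 8*0.2*2*0.5/49^2
q = 1.6000 / 2401

6.6639e-04 m/d


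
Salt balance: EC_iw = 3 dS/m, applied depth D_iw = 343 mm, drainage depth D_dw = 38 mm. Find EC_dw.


EC_dw = EC_iw * D_iw / D_dw
EC_dw = 3 * 343 / 38
EC_dw = 1029 / 38

27.0789 dS/m


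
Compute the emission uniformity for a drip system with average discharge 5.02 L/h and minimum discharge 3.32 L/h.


EU = (q_min/q_avg)*100 = (3.32/5.02)*100 = 66.1355%

66.1355 %


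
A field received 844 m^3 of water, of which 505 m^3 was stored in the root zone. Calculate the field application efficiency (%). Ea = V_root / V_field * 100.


Ea = V_root / V_field * 100 = 505 / 844 * 100 = 59.8341%

59.8341 %


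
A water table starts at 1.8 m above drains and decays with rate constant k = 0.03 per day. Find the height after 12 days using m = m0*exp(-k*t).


m = m0 * exp(-k*t)
m = 1.8 * exp(-0.03 * 12)
m = 1.8 * exp(-0.3600)

1.2558 m


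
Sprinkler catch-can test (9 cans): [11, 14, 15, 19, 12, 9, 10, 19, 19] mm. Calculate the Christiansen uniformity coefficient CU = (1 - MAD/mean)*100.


mean = 14.222222 mm
MAD = 3.358025 mm
CU = (1 - 3.358025/14.222222)*100

76.3889 %


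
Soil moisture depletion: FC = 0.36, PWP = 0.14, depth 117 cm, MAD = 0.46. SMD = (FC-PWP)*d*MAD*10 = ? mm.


SMD = (FC - PWP) * d * MAD * 10
SMD = (0.36 - 0.14) * 117 * 0.46 * 10
SMD = 0.2200 * 117 * 0.46 * 10

118.4040 mm


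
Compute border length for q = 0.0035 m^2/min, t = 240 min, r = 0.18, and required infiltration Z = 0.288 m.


L = q*t/((1+r)*Z)
L = 0.0035*240/((1+0.18)*0.288)
L = 0.84/0.33984

2.4718 m


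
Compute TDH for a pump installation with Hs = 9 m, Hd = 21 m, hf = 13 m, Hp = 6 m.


TDH = Hs + Hd + hf + Hp = 9 + 21 + 13 + 6 = 49

49 m


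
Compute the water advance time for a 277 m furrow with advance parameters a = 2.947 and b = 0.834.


t = (L/a)^(1/b)
t = (277/2.947)^(1/0.834)
t = 93.993892^(1/0.834)

232.1811 min


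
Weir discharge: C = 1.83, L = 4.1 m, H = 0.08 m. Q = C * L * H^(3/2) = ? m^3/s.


Q = C * L * H^(3/2) = 1.83 * 4.1 * 0.08^1.5 = 1.83 * 4.1 * 0.022627

0.1698 m^3/s


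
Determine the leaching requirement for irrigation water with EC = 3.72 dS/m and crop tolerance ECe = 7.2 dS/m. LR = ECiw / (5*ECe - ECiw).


LR = ECiw / (5*ECe - ECiw)
LR = 3.72 / (5*7.2 - 3.72)
LR = 3.72 / 32.2800

0.1152


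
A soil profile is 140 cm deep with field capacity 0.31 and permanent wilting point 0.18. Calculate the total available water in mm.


AWC = (FC - PWP) * d * 10
AWC = (0.31 - 0.18) * 140 * 10
AWC = 0.1300 * 140 * 10

182.0000 mm


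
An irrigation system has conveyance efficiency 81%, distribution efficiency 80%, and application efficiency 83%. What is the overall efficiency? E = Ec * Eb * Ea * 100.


Ec = 0.81, Eb = 0.8, Ea = 0.83
E = 0.81 * 0.8 * 0.83 * 100 = 53.7840%

53.7840 %


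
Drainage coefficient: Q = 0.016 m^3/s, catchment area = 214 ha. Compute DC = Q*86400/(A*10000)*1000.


DC = Q * 86400 / (A * 10000) * 1000
DC = 0.016 * 86400 / (214 * 10000) * 1000
DC = 1382400.0000 / 2140000

0.6460 mm/day


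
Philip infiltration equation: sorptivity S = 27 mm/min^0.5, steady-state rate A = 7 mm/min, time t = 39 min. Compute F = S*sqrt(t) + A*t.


F = S*sqrt(t) + A*t
F = 27*sqrt(39) + 7*39
F = 27*6.244998 + 273

441.6149 mm


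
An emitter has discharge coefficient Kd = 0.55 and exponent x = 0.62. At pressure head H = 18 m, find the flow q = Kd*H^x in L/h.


q = Kd * H^x = 0.55 * 18^0.62 = 0.55 * 6.001626

3.3009 L/h


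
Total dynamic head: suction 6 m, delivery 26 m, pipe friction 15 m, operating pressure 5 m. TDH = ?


TDH = Hs + Hd + hf + Hp = 6 + 26 + 15 + 5 = 52

52 m


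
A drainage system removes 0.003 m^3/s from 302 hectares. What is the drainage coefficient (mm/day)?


DC = Q * 86400 / (A * 10000) * 1000
DC = 0.003 * 86400 / (302 * 10000) * 1000
DC = 259200.0000 / 3020000

0.0858 mm/day


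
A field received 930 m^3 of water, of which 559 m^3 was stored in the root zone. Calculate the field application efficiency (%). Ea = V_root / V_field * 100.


Ea = V_root / V_field * 100 = 559 / 930 * 100 = 60.1075%

60.1075 %


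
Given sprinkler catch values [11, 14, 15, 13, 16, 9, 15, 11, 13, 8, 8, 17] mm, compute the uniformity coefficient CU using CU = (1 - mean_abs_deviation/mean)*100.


mean = 12.500000 mm
MAD = 2.583333 mm
CU = (1 - 2.583333/12.500000)*100

79.3333 %


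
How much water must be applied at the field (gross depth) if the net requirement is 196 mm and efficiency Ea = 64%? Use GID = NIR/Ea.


Ea = 64% = 0.64
GID = NIR / Ea = 196 / 0.64 = 306.2500 mm

306.2500 mm


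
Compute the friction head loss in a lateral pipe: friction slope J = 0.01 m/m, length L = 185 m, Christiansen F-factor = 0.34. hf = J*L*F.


hf = J * L * F = 0.01 * 185 * 0.34 = 0.6290 m

0.6290 m


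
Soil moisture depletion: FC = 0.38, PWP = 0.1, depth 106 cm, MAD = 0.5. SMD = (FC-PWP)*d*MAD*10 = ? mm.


SMD = (FC - PWP) * d * MAD * 10
SMD = (0.38 - 0.1) * 106 * 0.5 * 10
SMD = 0.2800 * 106 * 0.5 * 10

148.4000 mm


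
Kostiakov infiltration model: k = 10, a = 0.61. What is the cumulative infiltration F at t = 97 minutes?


F = k * t^a = 10 * 97^0.61
F = 10 * 16.290363

162.9036 mm


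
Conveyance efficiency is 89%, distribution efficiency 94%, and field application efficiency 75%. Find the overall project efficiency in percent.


Ec = 0.89, Eb = 0.94, Ea = 0.75
E = 0.89 * 0.94 * 0.75 * 100 = 62.7450%

62.7450 %


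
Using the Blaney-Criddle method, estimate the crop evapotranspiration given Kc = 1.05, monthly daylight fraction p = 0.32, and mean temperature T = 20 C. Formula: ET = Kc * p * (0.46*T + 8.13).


ET = Kc * p * (0.46*T + 8.13)
ET = 1.05 * 0.32 * (0.46*20 + 8.13)
ET = 1.05 * 0.32 * 17.3300

5.8229 mm/day


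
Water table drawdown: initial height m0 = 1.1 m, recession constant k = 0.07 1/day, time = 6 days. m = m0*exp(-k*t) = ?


m = m0 * exp(-k*t)
m = 1.1 * exp(-0.07 * 6)
m = 1.1 * exp(-0.4200)

0.7228 m


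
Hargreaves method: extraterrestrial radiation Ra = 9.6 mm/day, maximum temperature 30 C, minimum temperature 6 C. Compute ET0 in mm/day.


Tmean = (Tmax + Tmin)/2 = (30 + 6)/2 = 18.0
ET0 = 0.0023 * 9.6 * (18.0 + 17.8) * sqrt(30 - 6)
ET0 = 0.0023 * 9.6 * 35.8 * 4.898979

3.8725 mm/day


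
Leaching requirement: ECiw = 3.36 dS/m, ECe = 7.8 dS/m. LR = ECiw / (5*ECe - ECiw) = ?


LR = ECiw / (5*ECe - ECiw)
LR = 3.36 / (5*7.8 - 3.36)
LR = 3.36 / 35.6400

0.0943


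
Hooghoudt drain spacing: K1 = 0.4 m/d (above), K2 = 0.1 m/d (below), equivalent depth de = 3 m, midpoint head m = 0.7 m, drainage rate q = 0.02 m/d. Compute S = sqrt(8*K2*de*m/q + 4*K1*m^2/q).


S^2 = 8*K2*de*m/q + 4*K1*m^2/q
S^2 = 8*0.1*3*0.7/0.02 + 4*0.4*0.7^2/0.02
S = sqrt(123.2000)

11.0995 m


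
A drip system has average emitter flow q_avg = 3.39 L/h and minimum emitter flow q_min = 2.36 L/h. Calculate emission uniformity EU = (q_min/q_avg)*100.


EU = (q_min/q_avg)*100 = (2.36/3.39)*100 = 69.6165%

69.6165 %


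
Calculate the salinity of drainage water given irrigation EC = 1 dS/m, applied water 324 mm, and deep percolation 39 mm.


EC_dw = EC_iw * D_iw / D_dw
EC_dw = 1 * 324 / 39
EC_dw = 324 / 39

8.3077 dS/m


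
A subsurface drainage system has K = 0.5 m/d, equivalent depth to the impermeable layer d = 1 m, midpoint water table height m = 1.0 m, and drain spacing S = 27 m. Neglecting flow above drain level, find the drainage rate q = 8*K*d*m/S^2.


q = 8*K*d*m/S^2
q = 8*0.5*1*1.0/27^2
q = 4.0000 / 729

0.0055 m/d


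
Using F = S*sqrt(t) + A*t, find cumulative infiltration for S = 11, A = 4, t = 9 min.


F = S*sqrt(t) + A*t
F = 11*sqrt(9) + 4*9
F = 11*3.000000 + 36

69.0000 mm


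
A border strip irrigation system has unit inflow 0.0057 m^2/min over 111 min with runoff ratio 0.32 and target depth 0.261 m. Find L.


L = q*t/((1+r)*Z)
L = 0.0057*111/((1+0.32)*0.261)
L = 0.6327/0.34452

1.8365 m


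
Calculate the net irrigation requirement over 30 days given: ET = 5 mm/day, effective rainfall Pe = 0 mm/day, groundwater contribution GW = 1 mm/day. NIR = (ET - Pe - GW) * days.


Daily deficit = ET - Pe - GW = 5 - 0 - 1 = 4 mm/day
NIR = 4 * 30 = 120 mm

120.0000 mm


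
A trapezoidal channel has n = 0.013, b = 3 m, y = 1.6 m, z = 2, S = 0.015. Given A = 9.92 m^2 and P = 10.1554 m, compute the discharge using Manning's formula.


R = A/P = 9.92/10.1554 = 0.976820
Q = (1/0.013) * 9.92 * 0.976820^(2/3) * 0.015^0.5

92.0076 m^3/s


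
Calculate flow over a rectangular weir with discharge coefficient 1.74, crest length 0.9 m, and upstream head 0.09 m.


Q = C * L * H^(3/2) = 1.74 * 0.9 * 0.09^1.5 = 1.74 * 0.9 * 0.027000

0.0423 m^3/s


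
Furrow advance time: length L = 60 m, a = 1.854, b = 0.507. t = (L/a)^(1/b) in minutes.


t = (L/a)^(1/b)
t = (60/1.854)^(1/0.507)
t = 32.362460^(1/0.507)

951.4493 min


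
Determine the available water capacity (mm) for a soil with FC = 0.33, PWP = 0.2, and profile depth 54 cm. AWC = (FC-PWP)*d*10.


AWC = (FC - PWP) * d * 10
AWC = (0.33 - 0.2) * 54 * 10
AWC = 0.1300 * 54 * 10

70.2000 mm


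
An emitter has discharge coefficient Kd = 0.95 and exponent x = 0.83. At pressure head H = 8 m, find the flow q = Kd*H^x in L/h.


q = Kd * H^x = 0.95 * 8^0.83 = 0.95 * 5.617780

5.3369 L/h


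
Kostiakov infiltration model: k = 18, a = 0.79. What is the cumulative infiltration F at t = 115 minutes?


F = k * t^a = 18 * 115^0.79
F = 18 * 42.457195

764.2295 mm


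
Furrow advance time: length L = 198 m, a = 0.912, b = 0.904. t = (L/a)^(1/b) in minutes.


t = (L/a)^(1/b)
t = (198/0.912)^(1/0.904)
t = 217.105263^(1/0.904)

384.4256 min


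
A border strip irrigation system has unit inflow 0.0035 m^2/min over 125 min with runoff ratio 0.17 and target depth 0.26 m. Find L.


L = q*t/((1+r)*Z)
L = 0.0035*125/((1+0.17)*0.26)
L = 0.4375/0.3042

1.4382 m


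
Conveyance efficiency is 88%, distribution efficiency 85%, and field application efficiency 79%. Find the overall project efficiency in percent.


Ec = 0.88, Eb = 0.85, Ea = 0.79
E = 0.88 * 0.85 * 0.79 * 100 = 59.0920%

59.0920 %


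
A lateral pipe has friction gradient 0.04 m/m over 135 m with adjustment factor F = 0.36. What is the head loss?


hf = J * L * F = 0.04 * 135 * 0.36 = 1.9440 m

1.9440 m


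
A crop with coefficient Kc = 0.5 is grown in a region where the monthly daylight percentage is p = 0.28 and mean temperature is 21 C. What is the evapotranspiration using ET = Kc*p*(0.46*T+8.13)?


ET = Kc * p * (0.46*T + 8.13)
ET = 0.5 * 0.28 * (0.46*21 + 8.13)
ET = 0.5 * 0.28 * 17.7900

2.4906 mm/day


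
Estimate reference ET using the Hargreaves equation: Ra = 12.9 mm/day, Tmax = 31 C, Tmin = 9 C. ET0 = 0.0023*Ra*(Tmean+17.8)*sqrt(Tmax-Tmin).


Tmean = (Tmax + Tmin)/2 = (31 + 9)/2 = 20.0
ET0 = 0.0023 * 12.9 * (20.0 + 17.8) * sqrt(31 - 9)
ET0 = 0.0023 * 12.9 * 37.8 * 4.690416

5.2604 mm/day


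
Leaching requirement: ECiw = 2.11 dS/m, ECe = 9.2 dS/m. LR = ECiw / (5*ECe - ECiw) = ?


LR = ECiw / (5*ECe - ECiw)
LR = 2.11 / (5*9.2 - 2.11)
LR = 2.11 / 43.8900

0.0481


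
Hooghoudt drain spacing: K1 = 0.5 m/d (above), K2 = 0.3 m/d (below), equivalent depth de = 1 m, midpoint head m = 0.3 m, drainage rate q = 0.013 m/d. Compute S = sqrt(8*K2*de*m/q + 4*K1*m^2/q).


S^2 = 8*K2*de*m/q + 4*K1*m^2/q
S^2 = 8*0.3*1*0.3/0.013 + 4*0.5*0.3^2/0.013
S = sqrt(69.2308)

8.3205 m


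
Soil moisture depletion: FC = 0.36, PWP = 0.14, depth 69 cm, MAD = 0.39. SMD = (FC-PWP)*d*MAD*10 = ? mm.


SMD = (FC - PWP) * d * MAD * 10
SMD = (0.36 - 0.14) * 69 * 0.39 * 10
SMD = 0.2200 * 69 * 0.39 * 10

59.2020 mm


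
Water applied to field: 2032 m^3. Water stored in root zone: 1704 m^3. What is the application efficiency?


Ea = V_root / V_field * 100 = 1704 / 2032 * 100 = 83.8583%

83.8583 %


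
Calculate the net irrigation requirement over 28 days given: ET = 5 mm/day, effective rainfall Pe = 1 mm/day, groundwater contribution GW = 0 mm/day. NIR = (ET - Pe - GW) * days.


Daily deficit = ET - Pe - GW = 5 - 1 - 0 = 4 mm/day
NIR = 4 * 28 = 112 mm

112.0000 mm


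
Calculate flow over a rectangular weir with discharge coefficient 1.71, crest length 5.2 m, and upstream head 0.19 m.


Q = C * L * H^(3/2) = 1.71 * 5.2 * 0.19^1.5 = 1.71 * 5.2 * 0.082819

0.7364 m^3/s


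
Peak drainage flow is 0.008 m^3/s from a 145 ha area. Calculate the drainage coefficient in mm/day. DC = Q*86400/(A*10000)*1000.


DC = Q * 86400 / (A * 10000) * 1000
DC = 0.008 * 86400 / (145 * 10000) * 1000
DC = 691200.0000 / 1450000

0.4767 mm/day


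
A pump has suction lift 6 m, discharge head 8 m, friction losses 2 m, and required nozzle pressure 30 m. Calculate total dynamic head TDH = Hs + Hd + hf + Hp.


TDH = Hs + Hd + hf + Hp = 6 + 8 + 2 + 30 = 46

46 m


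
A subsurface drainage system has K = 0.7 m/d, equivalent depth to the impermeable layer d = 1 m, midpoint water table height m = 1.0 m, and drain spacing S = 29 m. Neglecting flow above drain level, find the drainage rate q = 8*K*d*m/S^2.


q = 8*K*d*m/S^2
q = 8*0.7*1*1.0/29^2
q = 5.6000 / 841

0.0067 m/d


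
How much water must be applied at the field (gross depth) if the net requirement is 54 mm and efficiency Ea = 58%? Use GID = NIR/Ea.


Ea = 58% = 0.58
GID = NIR / Ea = 54 / 0.58 = 93.1034 mm

93.1034 mm


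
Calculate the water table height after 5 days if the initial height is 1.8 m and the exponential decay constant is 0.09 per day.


m = m0 * exp(-k*t)
m = 1.8 * exp(-0.09 * 5)
m = 1.8 * exp(-0.4500)

1.1477 m


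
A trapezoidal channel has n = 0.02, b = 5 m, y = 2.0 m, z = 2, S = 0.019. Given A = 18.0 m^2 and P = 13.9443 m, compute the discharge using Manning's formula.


R = A/P = 18.0/13.9443 = 1.290850
Q = (1/0.02) * 18.0 * 1.290850^(2/3) * 0.019^0.5

147.0742 m^3/s


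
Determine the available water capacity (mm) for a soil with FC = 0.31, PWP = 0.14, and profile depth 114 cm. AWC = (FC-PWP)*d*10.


AWC = (FC - PWP) * d * 10
AWC = (0.31 - 0.14) * 114 * 10
AWC = 0.1700 * 114 * 10

193.8000 mm


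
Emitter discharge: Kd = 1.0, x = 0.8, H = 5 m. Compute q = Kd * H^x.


q = Kd * H^x = 1.0 * 5^0.8 = 1.0 * 3.623898

3.6239 L/h


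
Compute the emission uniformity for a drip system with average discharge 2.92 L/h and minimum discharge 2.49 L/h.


EU = (q_min/q_avg)*100 = (2.49/2.92)*100 = 85.2740%

85.2740 %


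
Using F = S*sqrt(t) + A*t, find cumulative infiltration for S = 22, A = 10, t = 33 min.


F = S*sqrt(t) + A*t
F = 22*sqrt(33) + 10*33
F = 22*5.744563 + 330

456.3804 mm


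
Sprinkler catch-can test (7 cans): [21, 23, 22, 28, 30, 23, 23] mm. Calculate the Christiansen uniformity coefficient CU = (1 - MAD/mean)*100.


mean = 24.285714 mm
MAD = 2.693878 mm
CU = (1 - 2.693878/24.285714)*100

88.9076 %


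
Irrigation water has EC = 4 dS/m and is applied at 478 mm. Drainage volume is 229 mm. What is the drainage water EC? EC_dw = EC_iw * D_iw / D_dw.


EC_dw = EC_iw * D_iw / D_dw
EC_dw = 4 * 478 / 229
EC_dw = 1912 / 229

8.3493 dS/m


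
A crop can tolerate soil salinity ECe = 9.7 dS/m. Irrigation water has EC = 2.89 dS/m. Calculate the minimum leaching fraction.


LR = ECiw / (5*ECe - ECiw)
LR = 2.89 / (5*9.7 - 2.89)
LR = 2.89 / 45.6100

0.0634


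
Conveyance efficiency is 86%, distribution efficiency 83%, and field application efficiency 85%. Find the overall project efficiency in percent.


Ec = 0.86, Eb = 0.83, Ea = 0.85
E = 0.86 * 0.83 * 0.85 * 100 = 60.6730%

60.6730 %


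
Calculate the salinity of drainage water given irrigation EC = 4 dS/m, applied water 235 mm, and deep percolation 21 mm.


EC_dw = EC_iw * D_iw / D_dw
EC_dw = 4 * 235 / 21
EC_dw = 940 / 21

44.7619 dS/m


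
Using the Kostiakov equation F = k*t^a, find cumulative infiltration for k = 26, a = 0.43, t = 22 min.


F = k * t^a = 26 * 22^0.43
F = 26 * 3.777824

98.2234 mm


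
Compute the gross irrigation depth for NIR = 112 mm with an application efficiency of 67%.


Ea = 67% = 0.67
GID = NIR / Ea = 112 / 0.67 = 167.1642 mm

167.1642 mm


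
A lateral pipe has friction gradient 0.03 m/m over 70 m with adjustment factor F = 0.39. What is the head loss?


hf = J * L * F = 0.03 * 70 * 0.39 = 0.8190 m

0.8190 m


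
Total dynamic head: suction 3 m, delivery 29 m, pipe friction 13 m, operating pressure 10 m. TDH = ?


TDH = Hs + Hd + hf + Hp = 3 + 29 + 13 + 10 = 55

55 m


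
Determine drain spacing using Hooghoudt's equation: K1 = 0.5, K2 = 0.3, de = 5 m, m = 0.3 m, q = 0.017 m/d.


S^2 = 8*K2*de*m/q + 4*K1*m^2/q
S^2 = 8*0.3*5*0.3/0.017 + 4*0.5*0.3^2/0.017
S = sqrt(222.3529)

14.9115 m


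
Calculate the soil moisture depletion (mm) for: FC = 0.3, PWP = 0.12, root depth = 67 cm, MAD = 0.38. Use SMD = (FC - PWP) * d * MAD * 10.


SMD = (FC - PWP) * d * MAD * 10
SMD = (0.3 - 0.12) * 67 * 0.38 * 10
SMD = 0.1800 * 67 * 0.38 * 10

45.8280 mm


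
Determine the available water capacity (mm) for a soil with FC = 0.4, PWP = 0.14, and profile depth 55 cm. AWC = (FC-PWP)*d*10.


AWC = (FC - PWP) * d * 10
AWC = (0.4 - 0.14) * 55 * 10
AWC = 0.2600 * 55 * 10

143.0000 mm


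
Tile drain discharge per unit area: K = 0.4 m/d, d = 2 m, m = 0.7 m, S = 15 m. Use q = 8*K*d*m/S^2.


q = 8*K*d*m/S^2
q = 8*0.4*2*0.7/15^2
q = 4.4800 / 225

0.0199 m/d


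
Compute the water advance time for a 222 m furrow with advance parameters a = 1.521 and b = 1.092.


t = (L/a)^(1/b)
t = (222/1.521)^(1/1.092)
t = 145.956607^(1/1.092)

95.9157 min


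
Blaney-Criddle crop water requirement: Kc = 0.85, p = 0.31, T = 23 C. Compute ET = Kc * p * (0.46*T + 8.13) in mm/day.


ET = Kc * p * (0.46*T + 8.13)
ET = 0.85 * 0.31 * (0.46*23 + 8.13)
ET = 0.85 * 0.31 * 18.7100

4.9301 mm/day


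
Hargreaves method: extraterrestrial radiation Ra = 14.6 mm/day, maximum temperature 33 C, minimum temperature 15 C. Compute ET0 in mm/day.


Tmean = (Tmax + Tmin)/2 = (33 + 15)/2 = 24.0
ET0 = 0.0023 * 14.6 * (24.0 + 17.8) * sqrt(33 - 15)
ET0 = 0.0023 * 14.6 * 41.8 * 4.242641

5.9552 mm/day


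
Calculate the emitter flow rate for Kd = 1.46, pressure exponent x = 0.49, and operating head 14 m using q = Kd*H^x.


q = Kd * H^x = 1.46 * 14^0.49 = 1.46 * 3.644204

5.3205 L/h


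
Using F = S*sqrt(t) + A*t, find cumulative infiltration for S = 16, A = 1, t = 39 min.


F = S*sqrt(t) + A*t
F = 16*sqrt(39) + 1*39
F = 16*6.244998 + 39

138.9200 mm


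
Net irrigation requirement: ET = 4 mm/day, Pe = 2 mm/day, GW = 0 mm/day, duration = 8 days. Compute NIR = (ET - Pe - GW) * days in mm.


Daily deficit = ET - Pe - GW = 4 - 2 - 0 = 2 mm/day
NIR = 2 * 8 = 16 mm

16.0000 mm


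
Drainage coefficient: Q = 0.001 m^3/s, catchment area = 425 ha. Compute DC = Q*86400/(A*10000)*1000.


DC = Q * 86400 / (A * 10000) * 1000
DC = 0.001 * 86400 / (425 * 10000) * 1000
DC = 86400.0000 / 4250000

0.0203 mm/day


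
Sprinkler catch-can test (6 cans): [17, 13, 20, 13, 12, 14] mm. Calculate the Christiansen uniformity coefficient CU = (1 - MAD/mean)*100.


mean = 14.833333 mm
MAD = 2.444444 mm
CU = (1 - 2.444444/14.833333)*100

83.5206 %


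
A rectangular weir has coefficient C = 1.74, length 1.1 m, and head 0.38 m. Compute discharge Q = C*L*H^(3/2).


Q = C * L * H^(3/2) = 1.74 * 1.1 * 0.38^1.5 = 1.74 * 1.1 * 0.234248

0.4484 m^3/s


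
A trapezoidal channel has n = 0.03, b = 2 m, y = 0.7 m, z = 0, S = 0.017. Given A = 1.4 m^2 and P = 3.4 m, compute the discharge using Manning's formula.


R = A/P = 1.4/3.4 = 0.411765
Q = (1/0.03) * 1.4 * 0.411765^(2/3) * 0.017^0.5

3.3677 m^3/s


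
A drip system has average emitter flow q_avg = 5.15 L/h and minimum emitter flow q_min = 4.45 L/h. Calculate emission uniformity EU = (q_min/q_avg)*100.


EU = (q_min/q_avg)*100 = (4.45/5.15)*100 = 86.4078%

86.4078 %


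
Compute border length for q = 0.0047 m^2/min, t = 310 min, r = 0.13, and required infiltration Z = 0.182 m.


L = q*t/((1+r)*Z)
L = 0.0047*310/((1+0.13)*0.182)
L = 1.457/0.20566

7.0845 m


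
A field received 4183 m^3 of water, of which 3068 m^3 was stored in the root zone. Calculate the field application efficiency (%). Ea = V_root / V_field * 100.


Ea = V_root / V_field * 100 = 3068 / 4183 * 100 = 73.3445%

73.3445 %


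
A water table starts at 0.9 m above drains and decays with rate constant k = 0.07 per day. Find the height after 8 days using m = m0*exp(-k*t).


m = m0 * exp(-k*t)
m = 0.9 * exp(-0.07 * 8)
m = 0.9 * exp(-0.5600)

0.5141 m


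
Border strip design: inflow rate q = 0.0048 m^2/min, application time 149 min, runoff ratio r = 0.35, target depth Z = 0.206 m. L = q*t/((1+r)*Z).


L = q*t/((1+r)*Z)
L = 0.0048*149/((1+0.35)*0.206)
L = 0.7152/0.2781

2.5717 m


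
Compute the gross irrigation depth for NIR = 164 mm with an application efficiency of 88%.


Ea = 88% = 0.88
GID = NIR / Ea = 164 / 0.88 = 186.3636 mm

186.3636 mm


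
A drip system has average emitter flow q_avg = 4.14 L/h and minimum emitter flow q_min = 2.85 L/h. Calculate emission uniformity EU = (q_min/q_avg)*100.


EU = (q_min/q_avg)*100 = (2.85/4.14)*100 = 68.8406%

68.8406 %


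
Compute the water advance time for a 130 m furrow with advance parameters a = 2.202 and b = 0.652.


t = (L/a)^(1/b)
t = (130/2.202)^(1/0.652)
t = 59.037239^(1/0.652)

520.5363 min


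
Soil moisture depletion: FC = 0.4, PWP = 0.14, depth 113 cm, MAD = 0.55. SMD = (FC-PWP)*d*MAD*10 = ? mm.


SMD = (FC - PWP) * d * MAD * 10
SMD = (0.4 - 0.14) * 113 * 0.55 * 10
SMD = 0.2600 * 113 * 0.55 * 10

161.5900 mm


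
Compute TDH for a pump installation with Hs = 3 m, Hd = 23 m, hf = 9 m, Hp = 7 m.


TDH = Hs + Hd + hf + Hp = 3 + 23 + 9 + 7 = 42

42 m


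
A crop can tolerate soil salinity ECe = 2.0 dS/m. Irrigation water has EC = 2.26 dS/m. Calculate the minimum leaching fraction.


LR = ECiw / (5*ECe - ECiw)
LR = 2.26 / (5*2.0 - 2.26)
LR = 2.26 / 7.7400

0.2920


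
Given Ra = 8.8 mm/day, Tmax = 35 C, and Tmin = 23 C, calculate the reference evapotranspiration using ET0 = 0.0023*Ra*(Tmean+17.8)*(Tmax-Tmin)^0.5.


Tmean = (Tmax + Tmin)/2 = (35 + 23)/2 = 29.0
ET0 = 0.0023 * 8.8 * (29.0 + 17.8) * sqrt(35 - 23)
ET0 = 0.0023 * 8.8 * 46.8 * 3.464102

3.2813 mm/day


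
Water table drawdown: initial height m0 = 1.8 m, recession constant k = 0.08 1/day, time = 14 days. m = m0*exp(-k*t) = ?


m = m0 * exp(-k*t)
m = 1.8 * exp(-0.08 * 14)
m = 1.8 * exp(-1.1200)

0.5873 m


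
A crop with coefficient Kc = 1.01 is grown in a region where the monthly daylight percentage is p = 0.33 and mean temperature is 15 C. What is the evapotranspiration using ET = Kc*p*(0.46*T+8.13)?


ET = Kc * p * (0.46*T + 8.13)
ET = 1.01 * 0.33 * (0.46*15 + 8.13)
ET = 1.01 * 0.33 * 15.0300

5.0095 mm/day


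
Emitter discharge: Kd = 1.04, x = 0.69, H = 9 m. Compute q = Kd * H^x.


q = Kd * H^x = 1.04 * 9^0.69 = 1.04 * 4.554360

4.7365 L/h


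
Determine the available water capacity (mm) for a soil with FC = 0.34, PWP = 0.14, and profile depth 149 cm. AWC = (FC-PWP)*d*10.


AWC = (FC - PWP) * d * 10
AWC = (0.34 - 0.14) * 149 * 10
AWC = 0.2000 * 149 * 10

298.0000 mm


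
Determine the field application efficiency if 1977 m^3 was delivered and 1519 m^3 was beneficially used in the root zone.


Ea = V_root / V_field * 100 = 1519 / 1977 * 100 = 76.8336%

76.8336 %


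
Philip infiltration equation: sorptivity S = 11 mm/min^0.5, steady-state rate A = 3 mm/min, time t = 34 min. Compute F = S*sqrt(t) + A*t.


F = S*sqrt(t) + A*t
F = 11*sqrt(34) + 3*34
F = 11*5.830952 + 102

166.1405 mm


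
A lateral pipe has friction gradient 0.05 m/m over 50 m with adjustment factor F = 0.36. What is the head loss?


hf = J * L * F = 0.05 * 50 * 0.36 = 0.9000 m

0.9000 m


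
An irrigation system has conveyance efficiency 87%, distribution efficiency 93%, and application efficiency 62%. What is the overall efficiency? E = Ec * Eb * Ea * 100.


Ec = 0.87, Eb = 0.93, Ea = 0.62
E = 0.87 * 0.93 * 0.62 * 100 = 50.1642%

50.1642 %


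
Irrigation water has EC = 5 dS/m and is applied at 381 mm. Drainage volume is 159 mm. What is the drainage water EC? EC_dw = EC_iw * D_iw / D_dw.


EC_dw = EC_iw * D_iw / D_dw
EC_dw = 5 * 381 / 159
EC_dw = 1905 / 159

11.9811 dS/m


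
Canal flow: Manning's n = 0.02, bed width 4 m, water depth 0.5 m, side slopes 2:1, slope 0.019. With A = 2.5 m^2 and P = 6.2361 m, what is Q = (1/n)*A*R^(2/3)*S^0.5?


R = A/P = 2.5/6.2361 = 0.400892
Q = (1/0.02) * 2.5 * 0.400892^(2/3) * 0.019^0.5

9.3678 m^3/s


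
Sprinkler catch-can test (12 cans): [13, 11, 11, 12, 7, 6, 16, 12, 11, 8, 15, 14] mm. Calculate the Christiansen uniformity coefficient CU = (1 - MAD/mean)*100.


mean = 11.333333 mm
MAD = 2.333333 mm
CU = (1 - 2.333333/11.333333)*100

79.4118 %


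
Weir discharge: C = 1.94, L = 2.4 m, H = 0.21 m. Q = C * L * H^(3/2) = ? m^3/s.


Q = C * L * H^(3/2) = 1.94 * 2.4 * 0.21^1.5 = 1.94 * 2.4 * 0.096234

0.4481 m^3/s


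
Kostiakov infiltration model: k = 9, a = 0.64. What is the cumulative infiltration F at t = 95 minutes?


F = k * t^a = 9 * 95^0.64
F = 9 * 18.439244

165.9532 mm


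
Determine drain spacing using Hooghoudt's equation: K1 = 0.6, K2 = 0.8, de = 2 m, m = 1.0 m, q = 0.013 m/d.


S^2 = 8*K2*de*m/q + 4*K1*m^2/q
S^2 = 8*0.8*2*1.0/0.013 + 4*0.6*1.0^2/0.013
S = sqrt(1169.2308)

34.1940 m


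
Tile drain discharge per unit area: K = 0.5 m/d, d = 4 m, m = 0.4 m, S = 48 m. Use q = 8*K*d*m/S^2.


q = 8*K*d*m/S^2
q = 8*0.5*4*0.4/48^2
q = 6.4000 / 2304

0.0028 m/d


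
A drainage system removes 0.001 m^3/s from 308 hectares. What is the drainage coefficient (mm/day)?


DC = Q * 86400 / (A * 10000) * 1000
DC = 0.001 * 86400 / (308 * 10000) * 1000
DC = 86400.0000 / 3080000

0.0281 mm/day


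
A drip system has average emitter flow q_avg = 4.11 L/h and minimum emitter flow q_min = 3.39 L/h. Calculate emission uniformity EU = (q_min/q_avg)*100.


EU = (q_min/q_avg)*100 = (3.39/4.11)*100 = 82.4818%

82.4818 %


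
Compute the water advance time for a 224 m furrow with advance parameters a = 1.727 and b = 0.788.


t = (L/a)^(1/b)
t = (224/1.727)^(1/0.788)
t = 129.704690^(1/0.788)

480.1930 min


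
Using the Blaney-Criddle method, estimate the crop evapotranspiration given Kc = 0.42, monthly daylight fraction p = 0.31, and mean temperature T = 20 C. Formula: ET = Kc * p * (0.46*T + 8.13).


ET = Kc * p * (0.46*T + 8.13)
ET = 0.42 * 0.31 * (0.46*20 + 8.13)
ET = 0.42 * 0.31 * 17.3300

2.2564 mm/day


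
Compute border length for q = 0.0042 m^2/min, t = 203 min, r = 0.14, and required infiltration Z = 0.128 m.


L = q*t/((1+r)*Z)
L = 0.0042*203/((1+0.14)*0.128)
L = 0.8526/0.14592

5.8429 m


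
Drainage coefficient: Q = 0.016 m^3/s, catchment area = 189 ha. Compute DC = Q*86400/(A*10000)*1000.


DC = Q * 86400 / (A * 10000) * 1000
DC = 0.016 * 86400 / (189 * 10000) * 1000
DC = 1382400.0000 / 1890000

0.7314 mm/day


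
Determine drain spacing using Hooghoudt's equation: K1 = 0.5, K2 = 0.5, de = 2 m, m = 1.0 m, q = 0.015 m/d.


S^2 = 8*K2*de*m/q + 4*K1*m^2/q
S^2 = 8*0.5*2*1.0/0.015 + 4*0.5*1.0^2/0.015
S = sqrt(666.6667)

25.8199 m


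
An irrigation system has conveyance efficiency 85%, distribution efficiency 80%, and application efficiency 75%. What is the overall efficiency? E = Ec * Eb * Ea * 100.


Ec = 0.85, Eb = 0.8, Ea = 0.75
E = 0.85 * 0.8 * 0.75 * 100 = 51.0000%

51.0000 %


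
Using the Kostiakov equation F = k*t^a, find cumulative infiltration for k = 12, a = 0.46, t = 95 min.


F = k * t^a = 12 * 95^0.46
F = 12 * 8.123681

97.4842 mm


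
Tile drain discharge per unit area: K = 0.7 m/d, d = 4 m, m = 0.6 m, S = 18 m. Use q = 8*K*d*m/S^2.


q = 8*K*d*m/S^2
q = 8*0.7*4*0.6/18^2
q = 13.4400 / 324

0.0415 m/d


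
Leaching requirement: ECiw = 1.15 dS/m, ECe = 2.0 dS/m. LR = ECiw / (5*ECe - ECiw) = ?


LR = ECiw / (5*ECe - ECiw)
LR = 1.15 / (5*2.0 - 1.15)
LR = 1.15 / 8.8500

0.1299


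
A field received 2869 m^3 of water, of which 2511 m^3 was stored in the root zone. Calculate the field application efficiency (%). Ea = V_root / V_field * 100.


Ea = V_root / V_field * 100 = 2511 / 2869 * 100 = 87.5218%

87.5218 %


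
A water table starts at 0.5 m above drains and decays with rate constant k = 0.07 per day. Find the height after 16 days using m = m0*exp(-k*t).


m = m0 * exp(-k*t)
m = 0.5 * exp(-0.07 * 16)
m = 0.5 * exp(-1.1200)

0.1631 m


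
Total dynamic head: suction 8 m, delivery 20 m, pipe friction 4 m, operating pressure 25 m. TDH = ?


TDH = Hs + Hd + hf + Hp = 8 + 20 + 4 + 25 = 57

57 m


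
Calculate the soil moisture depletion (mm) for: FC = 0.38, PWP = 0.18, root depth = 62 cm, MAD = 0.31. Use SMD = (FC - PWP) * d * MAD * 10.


SMD = (FC - PWP) * d * MAD * 10
SMD = (0.38 - 0.18) * 62 * 0.31 * 10
SMD = 0.2000 * 62 * 0.31 * 10

38.4400 mm


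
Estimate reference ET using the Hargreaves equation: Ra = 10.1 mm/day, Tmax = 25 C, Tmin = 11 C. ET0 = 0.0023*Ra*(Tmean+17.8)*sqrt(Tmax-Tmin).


Tmean = (Tmax + Tmin)/2 = (25 + 11)/2 = 18.0
ET0 = 0.0023 * 10.1 * (18.0 + 17.8) * sqrt(25 - 11)
ET0 = 0.0023 * 10.1 * 35.8 * 3.741657

3.1117 mm/day


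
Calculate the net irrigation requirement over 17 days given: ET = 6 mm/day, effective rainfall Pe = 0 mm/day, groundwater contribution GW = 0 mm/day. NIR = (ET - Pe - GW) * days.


Daily deficit = ET - Pe - GW = 6 - 0 - 0 = 6 mm/day
NIR = 6 * 17 = 102 mm

102.0000 mm


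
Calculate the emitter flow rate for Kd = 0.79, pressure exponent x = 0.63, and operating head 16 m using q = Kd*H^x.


q = Kd * H^x = 0.79 * 16^0.63 = 0.79 * 5.735821

4.5313 L/h


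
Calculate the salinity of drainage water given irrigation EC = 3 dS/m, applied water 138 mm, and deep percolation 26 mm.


EC_dw = EC_iw * D_iw / D_dw
EC_dw = 3 * 138 / 26
EC_dw = 414 / 26

15.9231 dS/m


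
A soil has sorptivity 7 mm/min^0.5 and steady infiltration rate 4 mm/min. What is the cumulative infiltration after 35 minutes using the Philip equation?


F = S*sqrt(t) + A*t
F = 7*sqrt(35) + 4*35
F = 7*5.916080 + 140

181.4126 mm


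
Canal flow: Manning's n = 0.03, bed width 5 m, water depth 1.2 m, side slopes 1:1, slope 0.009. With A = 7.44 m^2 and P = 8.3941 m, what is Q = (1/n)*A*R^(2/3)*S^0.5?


R = A/P = 7.44/8.3941 = 0.886337
Q = (1/0.03) * 7.44 * 0.886337^(2/3) * 0.009^0.5

21.7090 m^3/s


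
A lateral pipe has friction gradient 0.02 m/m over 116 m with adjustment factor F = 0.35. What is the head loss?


hf = J * L * F = 0.02 * 116 * 0.35 = 0.8120 m

0.8120 m


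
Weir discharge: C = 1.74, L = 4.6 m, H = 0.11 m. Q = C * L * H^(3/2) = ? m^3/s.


Q = C * L * H^(3/2) = 1.74 * 4.6 * 0.11^1.5 = 1.74 * 4.6 * 0.036483

0.2920 m^3/s


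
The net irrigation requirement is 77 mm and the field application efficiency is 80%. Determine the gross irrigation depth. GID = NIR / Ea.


Ea = 80% = 0.8
GID = NIR / Ea = 77 / 0.8 = 96.2500 mm

96.2500 mm


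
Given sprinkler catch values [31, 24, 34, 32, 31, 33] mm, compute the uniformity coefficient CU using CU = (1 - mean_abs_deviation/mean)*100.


mean = 30.833333 mm
MAD = 2.277778 mm
CU = (1 - 2.277778/30.833333)*100

92.6126 %


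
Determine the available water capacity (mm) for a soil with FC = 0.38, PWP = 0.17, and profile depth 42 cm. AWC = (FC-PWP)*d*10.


AWC = (FC - PWP) * d * 10
AWC = (0.38 - 0.17) * 42 * 10
AWC = 0.2100 * 42 * 10

88.2000 mm


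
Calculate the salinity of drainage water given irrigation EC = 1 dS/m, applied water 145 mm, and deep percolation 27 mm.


EC_dw = EC_iw * D_iw / D_dw
EC_dw = 1 * 145 / 27
EC_dw = 145 / 27

5.3704 dS/m


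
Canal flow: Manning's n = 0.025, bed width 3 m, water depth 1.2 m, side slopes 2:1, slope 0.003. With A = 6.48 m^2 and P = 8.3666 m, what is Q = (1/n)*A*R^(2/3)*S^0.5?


R = A/P = 6.48/8.3666 = 0.774508
Q = (1/0.025) * 6.48 * 0.774508^(2/3) * 0.003^0.5

11.9733 m^3/s


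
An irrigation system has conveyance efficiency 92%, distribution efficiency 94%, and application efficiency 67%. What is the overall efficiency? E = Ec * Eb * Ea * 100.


Ec = 0.92, Eb = 0.94, Ea = 0.67
E = 0.92 * 0.94 * 0.67 * 100 = 57.9416%

57.9416 %


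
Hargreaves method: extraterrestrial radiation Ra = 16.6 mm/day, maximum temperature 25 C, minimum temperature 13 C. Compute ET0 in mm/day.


Tmean = (Tmax + Tmin)/2 = (25 + 13)/2 = 19.0
ET0 = 0.0023 * 16.6 * (19.0 + 17.8) * sqrt(25 - 13)
ET0 = 0.0023 * 16.6 * 36.8 * 3.464102

4.8671 mm/day


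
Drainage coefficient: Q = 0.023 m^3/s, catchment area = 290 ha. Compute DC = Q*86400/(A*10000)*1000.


DC = Q * 86400 / (A * 10000) * 1000
DC = 0.023 * 86400 / (290 * 10000) * 1000
DC = 1987200.0000 / 2900000

0.6852 mm/day
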